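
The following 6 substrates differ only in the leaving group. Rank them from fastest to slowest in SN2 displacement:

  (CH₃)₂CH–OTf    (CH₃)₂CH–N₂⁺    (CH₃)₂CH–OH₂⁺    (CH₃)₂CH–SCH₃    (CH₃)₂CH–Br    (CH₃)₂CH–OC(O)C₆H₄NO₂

Same R in every case — rank the leaving groups.
A good leaving group is a weak base: the lower the pKₐ of its conjugate acid, the more readily it departs.
(CH₃)₂CH–N₂⁺ loses N₂: no meaningful conjugate acid; N₂ departs as an exceptionally stable neutral molecule
(CH₃)₂CH–OTf loses OTf⁻: pKₐ(CF₃SO₃H (triflic acid)) ≈ -14
(CH₃)₂CH–Br loses Br⁻: pKₐ(HBr) ≈ -9
(CH₃)₂CH–OH₂⁺ loses H₂O: pKₐ(H₃O⁺) ≈ -1.7
(CH₃)₂CH–OC(O)C₆H₄NO₂ loses p-O₂N–C₆H₄–COO⁻: pKₐ(p-nitrobenzoic acid) ≈ 3.4
(CH₃)₂CH–SCH₃ loses RS⁻: pKₐ(RSH (a thiol)) ≈ 10.5

(CH₃)₂CH–N₂⁺ > (CH₃)₂CH–OTf > (CH₃)₂CH–Br > (CH₃)₂CH–OH₂⁺ > (CH₃)₂CH–OC(O)C₆H₄NO₂ > (CH₃)₂CH–SCH₃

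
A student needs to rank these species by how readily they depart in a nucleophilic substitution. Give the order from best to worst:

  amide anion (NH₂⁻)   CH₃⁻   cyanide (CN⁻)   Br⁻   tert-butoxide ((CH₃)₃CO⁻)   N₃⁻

Br⁻ > N₃⁻ > cyanide (CN⁻) > tert-butoxide ((CH₃)₃CO⁻) > amide anion (NH₂⁻) > CH₃⁻

The more stable X⁻ (or X) is on its own — i.e. the weaker a base it is — the better a leaving group it makes.
Br⁻: pKₐ(HBr) ≈ -9 — weak base; good leaving group
N₃⁻: pKₐ(HN₃) ≈ 4.7 — linear, resonance-stabilised
cyanide (CN⁻): pKₐ(HCN) ≈ 9.2
tert-butoxide ((CH₃)₃CO⁻): pKₐ(t-BuOH) ≈ 18 — bulky, strongly basic alkoxide
amide anion (NH₂⁻): pKₐ(NH₃) ≈ 38
CH₃⁻: pKₐ(CH₄) ≈ 48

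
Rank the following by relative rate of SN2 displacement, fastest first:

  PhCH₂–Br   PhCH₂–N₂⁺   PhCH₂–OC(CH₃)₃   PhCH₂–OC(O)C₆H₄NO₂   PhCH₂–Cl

PhCH₂–N₂⁺ > PhCH₂–Br > PhCH₂–Cl > PhCH₂–OC(O)C₆H₄NO₂ > PhCH₂–OC(CH₃)₃

With the same alkyl group throughout, only the leaving group differentiates the rates.
The more stable X⁻ (or X) is on its own — i.e. the weaker a base it is — the better a leaving group it makes.
PhCH₂–N₂⁺ loses N₂: no meaningful conjugate acid; N₂ departs as an exceptionally stable neutral molecule
PhCH₂–Br loses Br⁻: pKₐ(HBr) ≈ -9
PhCH₂–Cl loses Cl⁻: pKₐ(HCl) ≈ -7
PhCH₂–OC(O)C₆H₄NO₂ loses p-O₂N–C₆H₄–COO⁻: pKₐ(p-nitrobenzoic acid) ≈ 3.4
PhCH₂–OC(CH₃)₃ loses (CH₃)₃CO⁻: pKₐ(t-BuOH) ≈ 18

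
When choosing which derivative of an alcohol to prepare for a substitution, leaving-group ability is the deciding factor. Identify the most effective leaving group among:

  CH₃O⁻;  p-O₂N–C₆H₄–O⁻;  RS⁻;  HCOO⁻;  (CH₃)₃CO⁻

HCOO⁻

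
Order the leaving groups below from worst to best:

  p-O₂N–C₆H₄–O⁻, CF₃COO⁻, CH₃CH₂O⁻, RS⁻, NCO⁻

CH₃CH₂O⁻ < RS⁻ < p-O₂N–C₆H₄–O⁻ < NCO⁻ < CF₃COO⁻

Rank by basicity of the departing species: weakest base leaves most easily.
CF₃COO⁻: pKₐ(CF₃COOH) ≈ 0.2
NCO⁻: pKₐ(HOCN) ≈ 3.5
p-O₂N–C₆H₄–O⁻: pKₐ(p-nitrophenol) ≈ 7.2
RS⁻: pKₐ(RSH (a thiol)) ≈ 10.5
CH₃CH₂O⁻: pKₐ(CH₃CH₂OH) ≈ 16
Reversing gives the worst-to-best order requested.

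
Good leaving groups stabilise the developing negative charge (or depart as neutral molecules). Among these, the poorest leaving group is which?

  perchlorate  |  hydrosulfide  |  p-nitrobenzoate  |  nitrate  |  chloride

Leaving-group ability tracks the stability of the departed species; conjugate-acid pKₐ is the usual yardstick (lower pKₐ → better LG).
perchlorate: pKₐ(HClO₄) ≈ -10
chloride: pKₐ(HCl) ≈ -7
nitrate: pKₐ(HNO₃) ≈ -1.3
p-nitrobenzoate: pKₐ(p-nitrobenzoic acid) ≈ 3.4
hydrosulfide: pKₐ(H₂S) ≈ 7

hydrosulfide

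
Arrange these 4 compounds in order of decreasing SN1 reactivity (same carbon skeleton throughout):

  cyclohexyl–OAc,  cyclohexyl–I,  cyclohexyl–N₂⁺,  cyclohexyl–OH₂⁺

Same R in every case — rank the leaving groups.
The more stable X⁻ (or X) is on its own — i.e. the weaker a base it is — the better a leaving group it makes.
cyclohexyl–N₂⁺ loses N₂: no meaningful conjugate acid; N₂ departs as an exceptionally stable neutral molecule
cyclohexyl–I loses I⁻: pKₐ(HI) ≈ -10
cyclohexyl–OH₂⁺ loses H₂O: pKₐ(H₃O⁺) ≈ -1.7
cyclohexyl–OAc loses AcO⁻: pKₐ(CH₃COOH) ≈ 4.8

cyclohexyl–N₂⁺ > cyclohexyl–I > cyclohexyl–OH₂⁺ > cyclohexyl–OAc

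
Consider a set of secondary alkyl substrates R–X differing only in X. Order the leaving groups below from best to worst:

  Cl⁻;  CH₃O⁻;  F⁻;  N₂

N₂: no meaningful conjugate acid; N₂ departs as an exceptionally stable neutral molecule
Cl⁻: pKₐ(HCl) ≈ -7 — moderately weak base
F⁻: pKₐ(HF) ≈ 3.2
CH₃O⁻: pKₐ(CH₃OH) ≈ 15.5

N₂ > Cl⁻ > F⁻ > CH₃O⁻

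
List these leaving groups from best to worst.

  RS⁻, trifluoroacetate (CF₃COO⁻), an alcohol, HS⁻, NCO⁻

an alcohol > trifluoroacetate (CF₃COO⁻) > NCO⁻ > HS⁻ > RS⁻

Rank by basicity of the departing species: weakest base leaves most easily.
an alcohol: pKₐ(R'OH₂⁺) ≈ -2.4
trifluoroacetate (CF₃COO⁻): pKₐ(CF₃COOH) ≈ 0.2
NCO⁻: pKₐ(HOCN) ≈ 3.5
HS⁻: pKₐ(H₂S) ≈ 7
RS⁻: pKₐ(RSH (a thiol)) ≈ 10.5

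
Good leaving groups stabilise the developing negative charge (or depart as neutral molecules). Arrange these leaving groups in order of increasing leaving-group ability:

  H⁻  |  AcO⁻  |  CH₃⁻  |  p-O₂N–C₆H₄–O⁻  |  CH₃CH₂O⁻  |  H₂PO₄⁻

CH₃⁻ < H⁻ < CH₃CH₂O⁻ < p-O₂N–C₆H₄–O⁻ < AcO⁻ < H₂PO₄⁻

Leaving-group ability tracks the stability of the departed species; conjugate-acid pKₐ is the usual yardstick (lower pKₐ → better LG).
H₂PO₄⁻: pKₐ(H₃PO₄) ≈ 2.1
AcO⁻: pKₐ(CH₃COOH) ≈ 4.8
p-O₂N–C₆H₄–O⁻: pKₐ(p-nitrophenol) ≈ 7.2 — nitro group delocalises the charge; the classic chromogenic LG
CH₃CH₂O⁻: pKₐ(CH₃CH₂OH) ≈ 16 — strong base; alkoxides do not leave unassisted
H⁻: pKₐ(H₂) ≈ 36
CH₃⁻: pKₐ(CH₄) ≈ 48 — unstabilised carbanion; the worst conceivable leaving group
Reversing gives the worst-to-best order requested.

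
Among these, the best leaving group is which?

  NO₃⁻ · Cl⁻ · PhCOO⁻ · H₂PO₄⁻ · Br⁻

Br⁻

Br⁻: pKₐ(HBr) ≈ -9
Cl⁻: pKₐ(HCl) ≈ -7
NO₃⁻: pKₐ(HNO₃) ≈ -1.3
H₂PO₄⁻: pKₐ(H₃PO₄) ≈ 2.1
PhCOO⁻: pKₐ(C₆H₅COOH) ≈ 4.2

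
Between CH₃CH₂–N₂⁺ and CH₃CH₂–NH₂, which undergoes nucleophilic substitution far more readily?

From CH₃CH₂–NH₂ the departing group would be NH₂⁻ (pKₐ(NH₃) ≈ 38). Extremely strong base; never a leaving group.
From CH₃CH₂–N₂⁺ the leaving group is N₂ (no meaningful conjugate acid; N₂ departs as an exceptionally stable neutral molecule).
(In practice CH₃CH₂–N₂⁺ is made from CH₃CH₂–NH₂ by diazotisation (NaNO₂ / HCl, 0 °C), generating a diazonium salt that expels N₂.)

CH₃CH₂–N₂⁺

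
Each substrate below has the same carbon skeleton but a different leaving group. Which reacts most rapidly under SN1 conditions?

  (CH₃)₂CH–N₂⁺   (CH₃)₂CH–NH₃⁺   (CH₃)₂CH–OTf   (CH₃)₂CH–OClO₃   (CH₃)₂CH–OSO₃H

Identical carbon frameworks mean the comparison reduces to leaving-group quality.
The more stable X⁻ (or X) is on its own — i.e. the weaker a base it is — the better a leaving group it makes.
(CH₃)₂CH–N₂⁺ loses N₂: no meaningful conjugate acid; N₂ departs as an exceptionally stable neutral molecule
(CH₃)₂CH–OTf loses OTf⁻: pKₐ(CF₃SO₃H (triflic acid)) ≈ -14
(CH₃)₂CH–OClO₃ loses ClO₄⁻: pKₐ(HClO₄) ≈ -10
(CH₃)₂CH–OSO₃H loses HSO₄⁻: pKₐ(H₂SO₄) ≈ -3
(CH₃)₂CH–NH₃⁺ loses NH₃: pKₐ(NH₄⁺) ≈ 9.2

(CH₃)₂CH–N₂⁺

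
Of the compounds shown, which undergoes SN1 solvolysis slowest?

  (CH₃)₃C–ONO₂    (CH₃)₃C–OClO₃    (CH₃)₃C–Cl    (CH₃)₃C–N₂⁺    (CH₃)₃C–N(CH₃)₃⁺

(CH₃)₃C–N(CH₃)₃⁺

Identical carbon frameworks mean the comparison reduces to leaving-group quality.
A good leaving group is a weak base: the lower the pKₐ of its conjugate acid, the more readily it departs.
(CH₃)₃C–N₂⁺ loses N₂: no meaningful conjugate acid; N₂ departs as an exceptionally stable neutral molecule
(CH₃)₃C–OClO₃ loses ClO₄⁻: pKₐ(HClO₄) ≈ -10
(CH₃)₃C–Cl loses Cl⁻: pKₐ(HCl) ≈ -7
(CH₃)₃C–ONO₂ loses NO₃⁻: pKₐ(HNO₃) ≈ -1.3
(CH₃)₃C–N(CH₃)₃⁺ loses NR'₃: pKₐ(R'₃NH⁺) ≈ 10.7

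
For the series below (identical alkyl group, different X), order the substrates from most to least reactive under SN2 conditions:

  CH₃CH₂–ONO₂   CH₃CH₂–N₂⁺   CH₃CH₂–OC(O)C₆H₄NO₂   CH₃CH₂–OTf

Identical carbon frameworks mean the comparison reduces to leaving-group quality.
A good leaving group is a weak base: the lower the pKₐ of its conjugate acid, the more readily it departs.
CH₃CH₂–N₂⁺ loses N₂: no meaningful conjugate acid; N₂ departs as an exceptionally stable neutral molecule
CH₃CH₂–OTf loses OTf⁻: pKₐ(CF₃SO₃H (triflic acid)) ≈ -14
CH₃CH₂–ONO₂ loses NO₃⁻: pKₐ(HNO₃) ≈ -1.3
CH₃CH₂–OC(O)C₆H₄NO₂ loses p-O₂N–C₆H₄–COO⁻: pKₐ(p-nitrobenzoic acid) ≈ 3.4

CH₃CH₂–N₂⁺ > CH₃CH₂–OTf > CH₃CH₂–ONO₂ > CH₃CH₂–OC(O)C₆H₄NO₂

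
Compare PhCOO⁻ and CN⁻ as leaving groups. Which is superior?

PhCOO⁻ is the better leaving group.
pKₐ(C₆H₅COOH) ≈ 4.2 versus pKₐ(HCN) ≈ 9.2: PhCOO⁻ is the much weaker base.
Aryl carboxylate.

PhCOO⁻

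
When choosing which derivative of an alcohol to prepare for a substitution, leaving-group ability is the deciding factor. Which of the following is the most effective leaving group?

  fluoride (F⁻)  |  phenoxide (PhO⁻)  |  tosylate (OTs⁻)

Rank by basicity of the departing species: weakest base leaves most easily.
tosylate (OTs⁻): pKₐ(p-CH₃C₆H₄SO₃H (TsOH)) ≈ -2.8
fluoride (F⁻): pKₐ(HF) ≈ 3.2
phenoxide (PhO⁻): pKₐ(C₆H₅OH (phenol)) ≈ 10

tosylate (OTs⁻)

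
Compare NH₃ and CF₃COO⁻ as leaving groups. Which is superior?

CF₃COO⁻

CF₃COO⁻ is the better leaving group.
pKₐ(CF₃COOH) ≈ 0.2 versus pKₐ(NH₄⁺) ≈ 9.2: CF₃COO⁻ is the much weaker base.
Strongly electron-withdrawing CF₃ stabilises the carboxylate.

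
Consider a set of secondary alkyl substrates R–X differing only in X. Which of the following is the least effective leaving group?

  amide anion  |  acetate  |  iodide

Leaving-group ability tracks the stability of the departed species; conjugate-acid pKₐ is the usual yardstick (lower pKₐ → better LG).
iodide: pKₐ(HI) ≈ -10
acetate: pKₐ(CH₃COOH) ≈ 4.8
amide anion: pKₐ(NH₃) ≈ 38

amide anion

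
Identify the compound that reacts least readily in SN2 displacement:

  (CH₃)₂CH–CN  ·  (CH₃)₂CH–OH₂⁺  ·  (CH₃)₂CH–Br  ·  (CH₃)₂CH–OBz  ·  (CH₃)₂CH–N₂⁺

(CH₃)₂CH–CN

With the same alkyl group throughout, only the leaving group differentiates the rates.
Leaving-group ability tracks the stability of the departed species; conjugate-acid pKₐ is the usual yardstick (lower pKₐ → better LG).
(CH₃)₂CH–N₂⁺ loses N₂: no meaningful conjugate acid; N₂ departs as an exceptionally stable neutral molecule
(CH₃)₂CH–Br loses Br⁻: pKₐ(HBr) ≈ -9
(CH₃)₂CH–OH₂⁺ loses H₂O: pKₐ(H₃O⁺) ≈ -1.7
(CH₃)₂CH–OBz loses PhCOO⁻: pKₐ(C₆H₅COOH) ≈ 4.2
(CH₃)₂CH–CN loses CN⁻: pKₐ(HCN) ≈ 9.2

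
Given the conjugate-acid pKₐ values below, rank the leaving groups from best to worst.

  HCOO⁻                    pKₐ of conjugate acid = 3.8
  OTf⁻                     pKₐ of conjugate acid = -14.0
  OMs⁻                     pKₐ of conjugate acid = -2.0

OTf⁻ > OMs⁻ > HCOO⁻

Lower conjugate-acid pKₐ ⇒ weaker base ⇒ better leaving group.
Sorting by the given values: OTf⁻ (-14.0), OMs⁻ (-2.0), HCOO⁻ (3.8).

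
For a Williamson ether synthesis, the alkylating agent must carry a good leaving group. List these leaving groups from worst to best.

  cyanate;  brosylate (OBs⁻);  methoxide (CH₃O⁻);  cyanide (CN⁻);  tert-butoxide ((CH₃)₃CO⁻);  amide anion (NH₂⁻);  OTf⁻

Leaving-group ability tracks the stability of the departed species; conjugate-acid pKₐ is the usual yardstick (lower pKₐ → better LG).
OTf⁻: pKₐ(CF₃SO₃H (triflic acid)) ≈ -14
brosylate (OBs⁻): pKₐ(p-BrC₆H₄SO₃H) ≈ -2.8
cyanate: pKₐ(HOCN) ≈ 3.5
cyanide (CN⁻): pKₐ(HCN) ≈ 9.2 — sp carbon stabilises the charge somewhat, but still a poor LG
methoxide (CH₃O⁻): pKₐ(CH₃OH) ≈ 15.5
tert-butoxide ((CH₃)₃CO⁻): pKₐ(t-BuOH) ≈ 18 — bulky, strongly basic alkoxide
amide anion (NH₂⁻): pKₐ(NH₃) ≈ 38
The question asks for worst first, so the sequence is read in increasing leaving-group ability.

amide anion (NH₂⁻) < tert-butoxide ((CH₃)₃CO⁻) < methoxide (CH₃O⁻) < cyanide (CN⁻) < cyanate < brosylate (OBs⁻) < OTf⁻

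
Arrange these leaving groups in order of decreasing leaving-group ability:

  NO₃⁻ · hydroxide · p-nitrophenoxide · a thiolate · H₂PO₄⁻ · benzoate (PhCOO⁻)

NO₃⁻: pKₐ(HNO₃) ≈ -1.3 — resonance-delocalised over three oxygens
H₂PO₄⁻: pKₐ(H₃PO₄) ≈ 2.1 — moderate base; biological leaving group after further activation
benzoate (PhCOO⁻): pKₐ(C₆H₅COOH) ≈ 4.2 — aryl carboxylate
p-nitrophenoxide: pKₐ(p-nitrophenol) ≈ 7.2 — nitro group delocalises the charge; the classic chromogenic LG
a thiolate: pKₐ(RSH (a thiol)) ≈ 10.5 — moderately basic; rarely leaves without activation
hydroxide: pKₐ(H₂O) ≈ 15.7 — strong base; essentially never leaves without prior activation

NO₃⁻ > H₂PO₄⁻ > benzoate (PhCOO⁻) > p-nitrophenoxide > a thiolate > hydroxide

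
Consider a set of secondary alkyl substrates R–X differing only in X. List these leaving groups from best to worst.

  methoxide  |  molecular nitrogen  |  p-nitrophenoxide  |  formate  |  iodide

molecular nitrogen: no meaningful conjugate acid; N₂ departs as an exceptionally stable neutral molecule
iodide: pKₐ(HI) ≈ -10 — large, highly polarisable; very weak base
formate: pKₐ(HCOOH) ≈ 3.8
p-nitrophenoxide: pKₐ(p-nitrophenol) ≈ 7.2
methoxide: pKₐ(CH₃OH) ≈ 15.5 — strong base; alkoxides do not leave unassisted

molecular nitrogen > iodide > formate > p-nitrophenoxide > methoxide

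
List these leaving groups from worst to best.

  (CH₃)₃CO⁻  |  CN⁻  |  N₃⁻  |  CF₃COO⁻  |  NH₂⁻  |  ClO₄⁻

NH₂⁻ < (CH₃)₃CO⁻ < CN⁻ < N₃⁻ < CF₃COO⁻ < ClO₄⁻

Leaving-group ability tracks the stability of the departed species; conjugate-acid pKₐ is the usual yardstick (lower pKₐ → better LG).
ClO₄⁻: pKₐ(HClO₄) ≈ -10 — extremely weak base; rarely used for safety reasons
CF₃COO⁻: pKₐ(CF₃COOH) ≈ 0.2
N₃⁻: pKₐ(HN₃) ≈ 4.7 — linear, resonance-stabilised
CN⁻: pKₐ(HCN) ≈ 9.2 — sp carbon stabilises the charge somewhat, but still a poor LG
(CH₃)₃CO⁻: pKₐ(t-BuOH) ≈ 18 — bulky, strongly basic alkoxide
NH₂⁻: pKₐ(NH₃) ≈ 38 — extremely strong base; never a leaving group
Listed from poorest to best leaving group as asked.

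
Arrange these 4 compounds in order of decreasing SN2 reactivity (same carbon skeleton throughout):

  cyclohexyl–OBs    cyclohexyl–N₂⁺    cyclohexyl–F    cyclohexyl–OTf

cyclohexyl–N₂⁺ > cyclohexyl–OTf > cyclohexyl–OBs > cyclohexyl–F

Identical carbon frameworks mean the comparison reduces to leaving-group quality.
Rank by basicity of the departing species: weakest base leaves most easily.
cyclohexyl–N₂⁺ loses N₂: no meaningful conjugate acid; N₂ departs as an exceptionally stable neutral molecule
cyclohexyl–OTf loses OTf⁻: pKₐ(CF₃SO₃H (triflic acid)) ≈ -14
cyclohexyl–OBs loses OBs⁻: pKₐ(p-BrC₆H₄SO₃H) ≈ -2.8
cyclohexyl–F loses F⁻: pKₐ(HF) ≈ 3.2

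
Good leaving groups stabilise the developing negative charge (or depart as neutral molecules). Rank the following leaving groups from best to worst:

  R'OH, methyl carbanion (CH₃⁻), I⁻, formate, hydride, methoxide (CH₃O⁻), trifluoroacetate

I⁻: pKₐ(HI) ≈ -10
R'OH: pKₐ(R'OH₂⁺) ≈ -2.4
trifluoroacetate: pKₐ(CF₃COOH) ≈ 0.2
formate: pKₐ(HCOOH) ≈ 3.8
methoxide (CH₃O⁻): pKₐ(CH₃OH) ≈ 15.5
hydride: pKₐ(H₂) ≈ 36
methyl carbanion (CH₃⁻): pKₐ(CH₄) ≈ 48

I⁻ > R'OH > trifluoroacetate > formate > methoxide (CH₃O⁻) > hydride > methyl carbanion (CH₃⁻)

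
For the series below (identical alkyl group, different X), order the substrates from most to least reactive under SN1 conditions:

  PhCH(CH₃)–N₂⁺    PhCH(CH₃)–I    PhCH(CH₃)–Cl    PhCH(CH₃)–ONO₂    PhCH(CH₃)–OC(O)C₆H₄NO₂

PhCH(CH₃)–N₂⁺ > PhCH(CH₃)–I > PhCH(CH₃)–Cl > PhCH(CH₃)–ONO₂ > PhCH(CH₃)–OC(O)C₆H₄NO₂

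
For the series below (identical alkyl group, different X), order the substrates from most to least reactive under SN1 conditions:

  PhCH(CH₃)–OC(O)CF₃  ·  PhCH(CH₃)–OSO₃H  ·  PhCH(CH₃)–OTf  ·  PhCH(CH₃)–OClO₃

PhCH(CH₃)–OTf > PhCH(CH₃)–OClO₃ > PhCH(CH₃)–OSO₃H > PhCH(CH₃)–OC(O)CF₃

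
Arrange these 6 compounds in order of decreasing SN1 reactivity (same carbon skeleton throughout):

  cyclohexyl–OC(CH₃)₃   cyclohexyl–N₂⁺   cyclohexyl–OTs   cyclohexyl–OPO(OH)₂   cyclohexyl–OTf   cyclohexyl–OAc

cyclohexyl–N₂⁺ > cyclohexyl–OTf > cyclohexyl–OTs > cyclohexyl–OPO(OH)₂ > cyclohexyl–OAc > cyclohexyl–OC(CH₃)₃

With the same alkyl group throughout, only the leaving group differentiates the rates.
Leaving-group ability tracks the stability of the departed species; conjugate-acid pKₐ is the usual yardstick (lower pKₐ → better LG).
cyclohexyl–N₂⁺ loses N₂: no meaningful conjugate acid; N₂ departs as an exceptionally stable neutral molecule
cyclohexyl–OTf loses OTf⁻: pKₐ(CF₃SO₃H (triflic acid)) ≈ -14
cyclohexyl–OTs loses OTs⁻: pKₐ(p-CH₃C₆H₄SO₃H (TsOH)) ≈ -2.8
cyclohexyl–OPO(OH)₂ loses H₂PO₄⁻: pKₐ(H₃PO₄) ≈ 2.1
cyclohexyl–OAc loses AcO⁻: pKₐ(CH₃COOH) ≈ 4.8
cyclohexyl–OC(CH₃)₃ loses (CH₃)₃CO⁻: pKₐ(t-BuOH) ≈ 18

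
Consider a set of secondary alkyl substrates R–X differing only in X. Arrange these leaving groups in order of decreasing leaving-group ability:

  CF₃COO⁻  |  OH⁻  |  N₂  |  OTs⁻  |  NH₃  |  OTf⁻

N₂: no meaningful conjugate acid; N₂ departs as an exceptionally stable neutral molecule
OTf⁻: pKₐ(CF₃SO₃H (triflic acid)) ≈ -14
OTs⁻: pKₐ(p-CH₃C₆H₄SO₃H (TsOH)) ≈ -2.8
CF₃COO⁻: pKₐ(CF₃COOH) ≈ 0.2
NH₃: pKₐ(NH₄⁺) ≈ 9.2
OH⁻: pKₐ(H₂O) ≈ 15.7

N₂ > OTf⁻ > OTs⁻ > CF₃COO⁻ > NH₃ > OH⁻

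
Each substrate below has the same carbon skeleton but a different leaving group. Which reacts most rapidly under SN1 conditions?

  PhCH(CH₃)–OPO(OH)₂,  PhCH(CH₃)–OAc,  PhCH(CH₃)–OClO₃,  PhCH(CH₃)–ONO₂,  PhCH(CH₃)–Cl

PhCH(CH₃)–OClO₃

Identical carbon frameworks mean the comparison reduces to leaving-group quality.
Leaving-group ability tracks the stability of the departed species; conjugate-acid pKₐ is the usual yardstick (lower pKₐ → better LG).
PhCH(CH₃)–OClO₃ loses ClO₄⁻: pKₐ(HClO₄) ≈ -10
PhCH(CH₃)–Cl loses Cl⁻: pKₐ(HCl) ≈ -7
PhCH(CH₃)–ONO₂ loses NO₃⁻: pKₐ(HNO₃) ≈ -1.3
PhCH(CH₃)–OPO(OH)₂ loses H₂PO₄⁻: pKₐ(H₃PO₄) ≈ 2.1
PhCH(CH₃)–OAc loses AcO⁻: pKₐ(CH₃COOH) ≈ 4.8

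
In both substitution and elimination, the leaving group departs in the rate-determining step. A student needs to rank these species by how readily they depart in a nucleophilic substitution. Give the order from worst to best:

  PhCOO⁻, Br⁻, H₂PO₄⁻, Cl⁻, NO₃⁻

The more stable X⁻ (or X) is on its own — i.e. the weaker a base it is — the better a leaving group it makes.
Br⁻: pKₐ(HBr) ≈ -9
Cl⁻: pKₐ(HCl) ≈ -7
NO₃⁻: pKₐ(HNO₃) ≈ -1.3
H₂PO₄⁻: pKₐ(H₃PO₄) ≈ 2.1
PhCOO⁻: pKₐ(C₆H₅COOH) ≈ 4.2
Listed from poorest to best leaving group as asked.

PhCOO⁻ < H₂PO₄⁻ < NO₃⁻ < Cl⁻ < Br⁻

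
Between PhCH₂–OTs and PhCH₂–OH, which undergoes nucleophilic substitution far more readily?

PhCH₂–OTs

From PhCH₂–OH the departing group would be OH⁻ (pKₐ(H₂O) ≈ 15.7). Strong base; essentially never leaves without prior activation.
From PhCH₂–OTs the leaving group is OTs⁻ (pKₐ(p-CH₃C₆H₄SO₃H (TsOH)) ≈ -2.8). Resonance-delocalised arenesulfonate.
(In practice PhCH₂–OTs is made from PhCH₂–OH by treatment with TsCl / pyridine, converting the hydroxyl into a tosylate.)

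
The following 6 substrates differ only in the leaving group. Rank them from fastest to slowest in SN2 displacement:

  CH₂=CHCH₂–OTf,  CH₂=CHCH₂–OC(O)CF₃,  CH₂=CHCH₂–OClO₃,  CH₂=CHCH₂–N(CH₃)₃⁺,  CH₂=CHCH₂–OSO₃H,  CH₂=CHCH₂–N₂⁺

CH₂=CHCH₂–N₂⁺ > CH₂=CHCH₂–OTf > CH₂=CHCH₂–OClO₃ > CH₂=CHCH₂–OSO₃H > CH₂=CHCH₂–OC(O)CF₃ > CH₂=CHCH₂–N(CH₃)₃⁺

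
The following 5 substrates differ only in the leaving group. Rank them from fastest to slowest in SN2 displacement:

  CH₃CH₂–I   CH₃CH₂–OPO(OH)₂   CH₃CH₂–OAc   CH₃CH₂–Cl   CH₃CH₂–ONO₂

CH₃CH₂–I > CH₃CH₂–Cl > CH₃CH₂–ONO₂ > CH₃CH₂–OPO(OH)₂ > CH₃CH₂–OAc

With the same alkyl group throughout, only the leaving group differentiates the rates.
The more stable X⁻ (or X) is on its own — i.e. the weaker a base it is — the better a leaving group it makes.
CH₃CH₂–I loses I⁻: pKₐ(HI) ≈ -10
CH₃CH₂–Cl loses Cl⁻: pKₐ(HCl) ≈ -7
CH₃CH₂–ONO₂ loses NO₃⁻: pKₐ(HNO₃) ≈ -1.3
CH₃CH₂–OPO(OH)₂ loses H₂PO₄⁻: pKₐ(H₃PO₄) ≈ 2.1
CH₃CH₂–OAc loses AcO⁻: pKₐ(CH₃COOH) ≈ 4.8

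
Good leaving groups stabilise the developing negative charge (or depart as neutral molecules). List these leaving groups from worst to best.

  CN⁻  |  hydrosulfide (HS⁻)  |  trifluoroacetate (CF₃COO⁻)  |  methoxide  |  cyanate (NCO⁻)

methoxide < CN⁻ < hydrosulfide (HS⁻) < cyanate (NCO⁻) < trifluoroacetate (CF₃COO⁻)

trifluoroacetate (CF₃COO⁻): pKₐ(CF₃COOH) ≈ 0.2
cyanate (NCO⁻): pKₐ(HOCN) ≈ 3.5
hydrosulfide (HS⁻): pKₐ(H₂S) ≈ 7
CN⁻: pKₐ(HCN) ≈ 9.2
methoxide: pKₐ(CH₃OH) ≈ 15.5
The question asks for worst first, so the sequence is read in increasing leaving-group ability.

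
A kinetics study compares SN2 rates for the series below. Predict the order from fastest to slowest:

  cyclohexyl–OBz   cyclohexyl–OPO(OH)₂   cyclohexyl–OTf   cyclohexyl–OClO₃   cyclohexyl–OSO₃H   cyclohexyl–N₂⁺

The skeletons are identical, so relative rate is governed entirely by leaving-group ability.
The more stable X⁻ (or X) is on its own — i.e. the weaker a base it is — the better a leaving group it makes.
cyclohexyl–N₂⁺ loses N₂: no meaningful conjugate acid; N₂ departs as an exceptionally stable neutral molecule
cyclohexyl–OTf loses OTf⁻: pKₐ(CF₃SO₃H (triflic acid)) ≈ -14
cyclohexyl–OClO₃ loses ClO₄⁻: pKₐ(HClO₄) ≈ -10
cyclohexyl–OSO₃H loses HSO₄⁻: pKₐ(H₂SO₄) ≈ -3
cyclohexyl–OPO(OH)₂ loses H₂PO₄⁻: pKₐ(H₃PO₄) ≈ 2.1
cyclohexyl–OBz loses PhCOO⁻: pKₐ(C₆H₅COOH) ≈ 4.2

cyclohexyl–N₂⁺ > cyclohexyl–OTf > cyclohexyl–OClO₃ > cyclohexyl–OSO₃H > cyclohexyl–OPO(OH)₂ > cyclohexyl–OBz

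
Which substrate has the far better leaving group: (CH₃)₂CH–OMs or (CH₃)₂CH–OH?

(CH₃)₂CH–OMs

From (CH₃)₂CH–OH the departing group would be OH⁻ (pKₐ(H₂O) ≈ 15.7). Strong base; essentially never leaves without prior activation.
From (CH₃)₂CH–OMs the leaving group is OMs⁻ (pKₐ(CH₃SO₃H (MsOH)) ≈ -1.9). Resonance-delocalised alkanesulfonate.
(In practice (CH₃)₂CH–OMs is made from (CH₃)₂CH–OH by treatment with MsCl / Et₃N, converting the hydroxyl into a mesylate.)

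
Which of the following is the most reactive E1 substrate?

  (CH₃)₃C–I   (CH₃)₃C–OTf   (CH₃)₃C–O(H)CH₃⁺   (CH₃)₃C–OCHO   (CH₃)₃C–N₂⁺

With the same alkyl group throughout, only the leaving group differentiates the rates.
Rank by basicity of the departing species: weakest base leaves most easily.
(CH₃)₃C–N₂⁺ loses N₂: no meaningful conjugate acid; N₂ departs as an exceptionally stable neutral molecule
(CH₃)₃C–OTf loses OTf⁻: pKₐ(CF₃SO₃H (triflic acid)) ≈ -14
(CH₃)₃C–I loses I⁻: pKₐ(HI) ≈ -10
(CH₃)₃C–O(H)CH₃⁺ loses R'OH: pKₐ(R'OH₂⁺) ≈ -2.4
(CH₃)₃C–OCHO loses HCOO⁻: pKₐ(HCOOH) ≈ 3.8

(CH₃)₃C–N₂⁺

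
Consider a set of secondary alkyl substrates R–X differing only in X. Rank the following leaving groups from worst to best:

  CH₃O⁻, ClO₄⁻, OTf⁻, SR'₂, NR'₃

CH₃O⁻ < NR'₃ < SR'₂ < ClO₄⁻ < OTf⁻

Rank by basicity of the departing species: weakest base leaves most easily.
OTf⁻: pKₐ(CF₃SO₃H (triflic acid)) ≈ -14
ClO₄⁻: pKₐ(HClO₄) ≈ -10
SR'₂: pKₐ(R'₂SH⁺) ≈ -7
NR'₃: pKₐ(R'₃NH⁺) ≈ 10.7
CH₃O⁻: pKₐ(CH₃OH) ≈ 15.5
Reversing gives the worst-to-best order requested.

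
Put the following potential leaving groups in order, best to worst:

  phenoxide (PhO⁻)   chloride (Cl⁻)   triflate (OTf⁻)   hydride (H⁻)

triflate (OTf⁻) > chloride (Cl⁻) > phenoxide (PhO⁻) > hydride (H⁻)

Rank by basicity of the departing species: weakest base leaves most easily.
triflate (OTf⁻): pKₐ(CF₃SO₃H (triflic acid)) ≈ -14
chloride (Cl⁻): pKₐ(HCl) ≈ -7
phenoxide (PhO⁻): pKₐ(C₆H₅OH (phenol)) ≈ 10
hydride (H⁻): pKₐ(H₂) ≈ 36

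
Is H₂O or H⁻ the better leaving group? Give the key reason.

H₂O

H₂O is the better leaving group.
pKₐ(H₃O⁺) ≈ -1.7 versus pKₐ(H₂) ≈ 36: H₂O is the much weaker base.
Neutral; leaves from a protonated alcohol (R–OH₂⁺).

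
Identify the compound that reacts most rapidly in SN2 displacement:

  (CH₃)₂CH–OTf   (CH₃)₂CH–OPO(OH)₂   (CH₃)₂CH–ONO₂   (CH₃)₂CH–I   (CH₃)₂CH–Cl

(CH₃)₂CH–OTf

Same R in every case — rank the leaving groups.
A good leaving group is a weak base: the lower the pKₐ of its conjugate acid, the more readily it departs.
(CH₃)₂CH–OTf loses OTf⁻: pKₐ(CF₃SO₃H (triflic acid)) ≈ -14
(CH₃)₂CH–I loses I⁻: pKₐ(HI) ≈ -10
(CH₃)₂CH–Cl loses Cl⁻: pKₐ(HCl) ≈ -7
(CH₃)₂CH–ONO₂ loses NO₃⁻: pKₐ(HNO₃) ≈ -1.3
(CH₃)₂CH–OPO(OH)₂ loses H₂PO₄⁻: pKₐ(H₃PO₄) ≈ 2.1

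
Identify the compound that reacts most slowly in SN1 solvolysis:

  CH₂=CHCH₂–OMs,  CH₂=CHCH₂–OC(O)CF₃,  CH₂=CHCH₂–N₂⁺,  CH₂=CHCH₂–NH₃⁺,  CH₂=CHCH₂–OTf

The skeletons are identical, so relative rate is governed entirely by leaving-group ability.
Rank by basicity of the departing species: weakest base leaves most easily.
CH₂=CHCH₂–N₂⁺ loses N₂: no meaningful conjugate acid; N₂ departs as an exceptionally stable neutral molecule
CH₂=CHCH₂–OTf loses OTf⁻: pKₐ(CF₃SO₃H (triflic acid)) ≈ -14
CH₂=CHCH₂–OMs loses OMs⁻: pKₐ(CH₃SO₃H (MsOH)) ≈ -1.9
CH₂=CHCH₂–OC(O)CF₃ loses CF₃COO⁻: pKₐ(CF₃COOH) ≈ 0.2
CH₂=CHCH₂–NH₃⁺ loses NH₃: pKₐ(NH₄⁺) ≈ 9.2

CH₂=CHCH₂–NH₃⁺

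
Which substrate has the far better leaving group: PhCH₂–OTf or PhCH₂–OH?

From PhCH₂–OH the departing group would be OH⁻ (pKₐ(H₂O) ≈ 15.7). Strong base; essentially never leaves without prior activation.
From PhCH₂–OTf the leaving group is OTf⁻ (pKₐ(CF₃SO₃H (triflic acid)) ≈ -14). Charge spread over three oxygens and a CF₃ group; the premier leaving group in synthesis.
(In practice PhCH₂–OTf is made from PhCH₂–OH by treatment with Tf₂O / 2,6-lutidine, converting the hydroxyl into a triflate.)

PhCH₂–OTf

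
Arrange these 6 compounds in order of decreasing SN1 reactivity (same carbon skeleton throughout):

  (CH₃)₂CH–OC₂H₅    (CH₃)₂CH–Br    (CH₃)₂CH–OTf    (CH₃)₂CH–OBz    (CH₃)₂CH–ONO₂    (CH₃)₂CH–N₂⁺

Same R in every case — rank the leaving groups.
A good leaving group is a weak base: the lower the pKₐ of its conjugate acid, the more readily it departs.
(CH₃)₂CH–N₂⁺ loses N₂: no meaningful conjugate acid; N₂ departs as an exceptionally stable neutral molecule
(CH₃)₂CH–OTf loses OTf⁻: pKₐ(CF₃SO₃H (triflic acid)) ≈ -14
(CH₃)₂CH–Br loses Br⁻: pKₐ(HBr) ≈ -9
(CH₃)₂CH–ONO₂ loses NO₃⁻: pKₐ(HNO₃) ≈ -1.3
(CH₃)₂CH–OBz loses PhCOO⁻: pKₐ(C₆H₅COOH) ≈ 4.2
(CH₃)₂CH–OC₂H₅ loses CH₃CH₂O⁻: pKₐ(CH₃CH₂OH) ≈ 16

(CH₃)₂CH–N₂⁺ > (CH₃)₂CH–OTf > (CH₃)₂CH–Br > (CH₃)₂CH–ONO₂ > (CH₃)₂CH–OBz > (CH₃)₂CH–OC₂H₅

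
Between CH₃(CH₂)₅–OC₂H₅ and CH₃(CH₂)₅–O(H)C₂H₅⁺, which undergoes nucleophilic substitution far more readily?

CH₃(CH₂)₅–O(H)C₂H₅⁺

From CH₃(CH₂)₅–OC₂H₅ the departing group would be CH₃CH₂O⁻ (pKₐ(CH₃CH₂OH) ≈ 16). Strong base; alkoxides do not leave unassisted.
From CH₃(CH₂)₅–O(H)C₂H₅⁺ the leaving group is R'OH (pKₐ(R'OH₂⁺) ≈ -2.4). Neutral; leaves from a protonated ether (an oxonium ion, R–O(H)R'⁺).
(In practice CH₃(CH₂)₅–O(H)C₂H₅⁺ is made from CH₃(CH₂)₅–OC₂H₅ by protonation with concentrated HBr, allowing neutral ethanol, rather than ethoxide, to depart.)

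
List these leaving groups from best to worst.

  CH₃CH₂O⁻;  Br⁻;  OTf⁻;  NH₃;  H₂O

Rank by basicity of the departing species: weakest base leaves most easily.
OTf⁻: pKₐ(CF₃SO₃H (triflic acid)) ≈ -14
Br⁻: pKₐ(HBr) ≈ -9
H₂O: pKₐ(H₃O⁺) ≈ -1.7
NH₃: pKₐ(NH₄⁺) ≈ 9.2
CH₃CH₂O⁻: pKₐ(CH₃CH₂OH) ≈ 16

OTf⁻ > Br⁻ > H₂O > NH₃ > CH₃CH₂O⁻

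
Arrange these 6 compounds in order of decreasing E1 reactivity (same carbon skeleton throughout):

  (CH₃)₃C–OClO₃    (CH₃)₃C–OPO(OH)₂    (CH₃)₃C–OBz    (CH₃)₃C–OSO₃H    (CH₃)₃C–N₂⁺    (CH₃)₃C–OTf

The skeletons are identical, so relative rate is governed entirely by leaving-group ability.
The more stable X⁻ (or X) is on its own — i.e. the weaker a base it is — the better a leaving group it makes.
(CH₃)₃C–N₂⁺ loses N₂: no meaningful conjugate acid; N₂ departs as an exceptionally stable neutral molecule
(CH₃)₃C–OTf loses OTf⁻: pKₐ(CF₃SO₃H (triflic acid)) ≈ -14
(CH₃)₃C–OClO₃ loses ClO₄⁻: pKₐ(HClO₄) ≈ -10
(CH₃)₃C–OSO₃H loses HSO₄⁻: pKₐ(H₂SO₄) ≈ -3
(CH₃)₃C–OPO(OH)₂ loses H₂PO₄⁻: pKₐ(H₃PO₄) ≈ 2.1
(CH₃)₃C–OBz loses PhCOO⁻: pKₐ(C₆H₅COOH) ≈ 4.2

(CH₃)₃C–N₂⁺ > (CH₃)₃C–OTf > (CH₃)₃C–OClO₃ > (CH₃)₃C–OSO₃H > (CH₃)₃C–OPO(OH)₂ > (CH₃)₃C–OBz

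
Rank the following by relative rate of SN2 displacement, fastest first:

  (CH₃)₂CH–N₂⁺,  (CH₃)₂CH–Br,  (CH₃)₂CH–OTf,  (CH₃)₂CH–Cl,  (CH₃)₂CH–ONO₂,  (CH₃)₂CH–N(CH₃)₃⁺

(CH₃)₂CH–N₂⁺ > (CH₃)₂CH–OTf > (CH₃)₂CH–Br > (CH₃)₂CH–Cl > (CH₃)₂CH–ONO₂ > (CH₃)₂CH–N(CH₃)₃⁺

The skeletons are identical, so relative rate is governed entirely by leaving-group ability.
The more stable X⁻ (or X) is on its own — i.e. the weaker a base it is — the better a leaving group it makes.
(CH₃)₂CH–N₂⁺ loses N₂: no meaningful conjugate acid; N₂ departs as an exceptionally stable neutral molecule
(CH₃)₂CH–OTf loses OTf⁻: pKₐ(CF₃SO₃H (triflic acid)) ≈ -14
(CH₃)₂CH–Br loses Br⁻: pKₐ(HBr) ≈ -9
(CH₃)₂CH–Cl loses Cl⁻: pKₐ(HCl) ≈ -7
(CH₃)₂CH–ONO₂ loses NO₃⁻: pKₐ(HNO₃) ≈ -1.3
(CH₃)₂CH–N(CH₃)₃⁺ loses NR'₃: pKₐ(R'₃NH⁺) ≈ 10.7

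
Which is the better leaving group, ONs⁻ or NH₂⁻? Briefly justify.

ONs⁻ is the better leaving group.
pKₐ(p-O₂NC₆H₄SO₃H) ≈ -3.5 versus pKₐ(NH₃) ≈ 38: ONs⁻ is the much weaker base.
P-nitro group further stabilises the sulfonate.

ONs⁻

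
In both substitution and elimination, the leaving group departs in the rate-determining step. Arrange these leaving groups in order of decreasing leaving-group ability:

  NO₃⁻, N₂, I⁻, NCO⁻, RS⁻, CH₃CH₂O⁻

A good leaving group is a weak base: the lower the pKₐ of its conjugate acid, the more readily it departs.
N₂: no meaningful conjugate acid; N₂ departs as an exceptionally stable neutral molecule
I⁻: pKₐ(HI) ≈ -10
NO₃⁻: pKₐ(HNO₃) ≈ -1.3
NCO⁻: pKₐ(HOCN) ≈ 3.5
RS⁻: pKₐ(RSH (a thiol)) ≈ 10.5
CH₃CH₂O⁻: pKₐ(CH₃CH₂OH) ≈ 16

N₂ > I⁻ > NO₃⁻ > NCO⁻ > RS⁻ > CH₃CH₂O⁻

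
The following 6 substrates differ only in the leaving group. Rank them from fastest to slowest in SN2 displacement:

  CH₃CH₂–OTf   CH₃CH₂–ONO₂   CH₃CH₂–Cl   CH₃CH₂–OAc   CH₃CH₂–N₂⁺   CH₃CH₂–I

CH₃CH₂–N₂⁺ > CH₃CH₂–OTf > CH₃CH₂–I > CH₃CH₂–Cl > CH₃CH₂–ONO₂ > CH₃CH₂–OAc

Identical carbon frameworks mean the comparison reduces to leaving-group quality.
Leaving-group ability tracks the stability of the departed species; conjugate-acid pKₐ is the usual yardstick (lower pKₐ → better LG).
CH₃CH₂–N₂⁺ loses N₂: no meaningful conjugate acid; N₂ departs as an exceptionally stable neutral molecule
CH₃CH₂–OTf loses OTf⁻: pKₐ(CF₃SO₃H (triflic acid)) ≈ -14
CH₃CH₂–I loses I⁻: pKₐ(HI) ≈ -10
CH₃CH₂–Cl loses Cl⁻: pKₐ(HCl) ≈ -7
CH₃CH₂–ONO₂ loses NO₃⁻: pKₐ(HNO₃) ≈ -1.3
CH₃CH₂–OAc loses AcO⁻: pKₐ(CH₃COOH) ≈ 4.8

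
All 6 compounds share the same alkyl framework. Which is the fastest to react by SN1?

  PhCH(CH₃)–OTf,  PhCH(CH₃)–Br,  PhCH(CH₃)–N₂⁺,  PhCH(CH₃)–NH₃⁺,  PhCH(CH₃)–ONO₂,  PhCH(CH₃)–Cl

Identical carbon frameworks mean the comparison reduces to leaving-group quality.
The more stable X⁻ (or X) is on its own — i.e. the weaker a base it is — the better a leaving group it makes.
PhCH(CH₃)–N₂⁺ loses N₂: no meaningful conjugate acid; N₂ departs as an exceptionally stable neutral molecule
PhCH(CH₃)–OTf loses OTf⁻: pKₐ(CF₃SO₃H (triflic acid)) ≈ -14
PhCH(CH₃)–Br loses Br⁻: pKₐ(HBr) ≈ -9
PhCH(CH₃)–Cl loses Cl⁻: pKₐ(HCl) ≈ -7
PhCH(CH₃)–ONO₂ loses NO₃⁻: pKₐ(HNO₃) ≈ -1.3
PhCH(CH₃)–NH₃⁺ loses NH₃: pKₐ(NH₄⁺) ≈ 9.2

PhCH(CH₃)–N₂⁺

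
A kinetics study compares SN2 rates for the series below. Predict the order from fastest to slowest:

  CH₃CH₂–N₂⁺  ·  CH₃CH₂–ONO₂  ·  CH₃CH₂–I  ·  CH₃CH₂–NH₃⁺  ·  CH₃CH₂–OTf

CH₃CH₂–N₂⁺ > CH₃CH₂–OTf > CH₃CH₂–I > CH₃CH₂–ONO₂ > CH₃CH₂–NH₃⁺

With the same alkyl group throughout, only the leaving group differentiates the rates.
A good leaving group is a weak base: the lower the pKₐ of its conjugate acid, the more readily it departs.
CH₃CH₂–N₂⁺ loses N₂: no meaningful conjugate acid; N₂ departs as an exceptionally stable neutral molecule
CH₃CH₂–OTf loses OTf⁻: pKₐ(CF₃SO₃H (triflic acid)) ≈ -14
CH₃CH₂–I loses I⁻: pKₐ(HI) ≈ -10
CH₃CH₂–ONO₂ loses NO₃⁻: pKₐ(HNO₃) ≈ -1.3
CH₃CH₂–NH₃⁺ loses NH₃: pKₐ(NH₄⁺) ≈ 9.2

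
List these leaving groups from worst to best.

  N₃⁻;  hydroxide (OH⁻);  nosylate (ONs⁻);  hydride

The more stable X⁻ (or X) is on its own — i.e. the weaker a base it is — the better a leaving group it makes.
nosylate (ONs⁻): pKₐ(p-O₂NC₆H₄SO₃H) ≈ -3.5
N₃⁻: pKₐ(HN₃) ≈ 4.7
hydroxide (OH⁻): pKₐ(H₂O) ≈ 15.7
hydride: pKₐ(H₂) ≈ 36
The question asks for worst first, so the sequence is read in increasing leaving-group ability.

hydride < hydroxide (OH⁻) < N₃⁻ < nosylate (ONs⁻)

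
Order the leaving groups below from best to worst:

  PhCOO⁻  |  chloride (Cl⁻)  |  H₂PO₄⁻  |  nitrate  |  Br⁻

Leaving-group ability tracks the stability of the departed species; conjugate-acid pKₐ is the usual yardstick (lower pKₐ → better LG).
Br⁻: pKₐ(HBr) ≈ -9
chloride (Cl⁻): pKₐ(HCl) ≈ -7
nitrate: pKₐ(HNO₃) ≈ -1.3
H₂PO₄⁻: pKₐ(H₃PO₄) ≈ 2.1
PhCOO⁻: pKₐ(C₆H₅COOH) ≈ 4.2

Br⁻ > chloride (Cl⁻) > nitrate > H₂PO₄⁻ > PhCOO⁻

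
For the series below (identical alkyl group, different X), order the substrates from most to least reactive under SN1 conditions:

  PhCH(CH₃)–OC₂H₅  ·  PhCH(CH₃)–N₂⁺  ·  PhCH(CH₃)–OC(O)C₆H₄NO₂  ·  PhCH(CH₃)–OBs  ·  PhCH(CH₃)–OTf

PhCH(CH₃)–N₂⁺ > PhCH(CH₃)–OTf > PhCH(CH₃)–OBs > PhCH(CH₃)–OC(O)C₆H₄NO₂ > PhCH(CH₃)–OC₂H₅

With the same alkyl group throughout, only the leaving group differentiates the rates.
A good leaving group is a weak base: the lower the pKₐ of its conjugate acid, the more readily it departs.
PhCH(CH₃)–N₂⁺ loses N₂: no meaningful conjugate acid; N₂ departs as an exceptionally stable neutral molecule
PhCH(CH₃)–OTf loses OTf⁻: pKₐ(CF₃SO₃H (triflic acid)) ≈ -14
PhCH(CH₃)–OBs loses OBs⁻: pKₐ(p-BrC₆H₄SO₃H) ≈ -2.8
PhCH(CH₃)–OC(O)C₆H₄NO₂ loses p-O₂N–C₆H₄–COO⁻: pKₐ(p-nitrobenzoic acid) ≈ 3.4
PhCH(CH₃)–OC₂H₅ loses CH₃CH₂O⁻: pKₐ(CH₃CH₂OH) ≈ 16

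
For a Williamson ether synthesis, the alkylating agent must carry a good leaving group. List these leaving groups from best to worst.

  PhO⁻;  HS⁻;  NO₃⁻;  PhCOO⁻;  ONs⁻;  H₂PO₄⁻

ONs⁻ > NO₃⁻ > H₂PO₄⁻ > PhCOO⁻ > HS⁻ > PhO⁻

Leaving-group ability tracks the stability of the departed species; conjugate-acid pKₐ is the usual yardstick (lower pKₐ → better LG).
ONs⁻: pKₐ(p-O₂NC₆H₄SO₃H) ≈ -3.5
NO₃⁻: pKₐ(HNO₃) ≈ -1.3
H₂PO₄⁻: pKₐ(H₃PO₄) ≈ 2.1 — moderate base; biological leaving group after further activation
PhCOO⁻: pKₐ(C₆H₅COOH) ≈ 4.2 — aryl carboxylate
HS⁻: pKₐ(H₂S) ≈ 7 — larger and more polarisable than the oxygen analogue
PhO⁻: pKₐ(C₆H₅OH (phenol)) ≈ 10 — resonance into the ring helps, but still a poor LG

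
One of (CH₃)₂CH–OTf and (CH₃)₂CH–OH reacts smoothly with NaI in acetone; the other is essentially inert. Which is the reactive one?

(CH₃)₂CH–OTf

From (CH₃)₂CH–OH the departing group would be OH⁻ (pKₐ(H₂O) ≈ 15.7). Strong base; essentially never leaves without prior activation.
From (CH₃)₂CH–OTf the leaving group is OTf⁻ (pKₐ(CF₃SO₃H (triflic acid)) ≈ -14). Charge spread over three oxygens and a CF₃ group; the premier leaving group in synthesis.
(In practice (CH₃)₂CH–OTf is made from (CH₃)₂CH–OH by treatment with Tf₂O / 2,6-lutidine, converting the hydroxyl into a triflate.)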